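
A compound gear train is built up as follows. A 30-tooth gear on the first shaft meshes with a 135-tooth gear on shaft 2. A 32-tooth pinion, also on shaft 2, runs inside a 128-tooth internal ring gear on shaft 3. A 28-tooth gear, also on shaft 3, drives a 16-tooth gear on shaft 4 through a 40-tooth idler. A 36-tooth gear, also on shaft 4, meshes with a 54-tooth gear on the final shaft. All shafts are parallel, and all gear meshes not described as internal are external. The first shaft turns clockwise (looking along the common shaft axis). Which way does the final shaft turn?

clockwise

the first shaft → shaft 2: external mesh, 1 reversal → CCW.
shaft 2 → shaft 3: internal mesh, same direction → CCW.
shaft 3 → shaft 4: driver → idler → driven is 2 external meshes, 2 reversals → CCW.
shaft 4 → the final shaft: external mesh, 1 reversal → CW.
4 reversals in total — an even number — so the final shaft turns the same way as the first shaft.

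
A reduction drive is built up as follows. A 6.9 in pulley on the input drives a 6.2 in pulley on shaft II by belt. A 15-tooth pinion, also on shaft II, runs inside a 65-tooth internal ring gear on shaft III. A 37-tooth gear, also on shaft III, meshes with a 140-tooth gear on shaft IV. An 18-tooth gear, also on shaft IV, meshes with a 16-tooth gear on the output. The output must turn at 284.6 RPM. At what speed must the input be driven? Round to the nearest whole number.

3727 RPM

Overall ratio R = 0.89855 × 4.3333 × 3.7838 × 0.88889 = 13.096.
Required input speed = output speed × R = 284.6 × 13.096 = 3727.1 RPM.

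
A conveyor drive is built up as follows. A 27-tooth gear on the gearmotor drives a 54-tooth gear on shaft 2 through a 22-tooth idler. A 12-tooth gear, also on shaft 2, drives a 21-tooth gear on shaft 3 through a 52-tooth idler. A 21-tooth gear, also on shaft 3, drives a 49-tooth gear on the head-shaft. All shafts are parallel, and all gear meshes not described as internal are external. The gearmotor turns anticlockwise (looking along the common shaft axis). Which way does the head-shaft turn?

the gearmotor → shaft 2: driver → idler → driven is 2 external meshes, 2 reversals → CCW.
shaft 2 → shaft 3: driver → idler → driven is 2 external meshes, 2 reversals → CCW.
shaft 3 → the head-shaft: external mesh, 1 reversal → CW.
5 reversals in total — an odd number — so the head-shaft turns opposite to the gearmotor.

clockwise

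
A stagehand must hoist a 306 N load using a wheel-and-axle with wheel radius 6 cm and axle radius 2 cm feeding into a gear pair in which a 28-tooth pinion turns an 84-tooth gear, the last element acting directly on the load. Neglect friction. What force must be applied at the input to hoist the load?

Wheel-and-axle MA = R/r = 6/2 = 3.
Gear pair MA = 84/28 = 3.
Combined ideal MA = 3 × 3 = 9.
Effort = load / MA = 306 / 9 = 34 N.

34 N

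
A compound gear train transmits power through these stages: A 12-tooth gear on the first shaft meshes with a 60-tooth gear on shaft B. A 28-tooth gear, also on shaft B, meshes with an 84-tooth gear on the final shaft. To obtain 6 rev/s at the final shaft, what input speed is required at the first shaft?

90 rev/s

Overall ratio R = 5 × 3 = 15.
Required input speed = output speed × R = 6 × 15 = 90 rev/s.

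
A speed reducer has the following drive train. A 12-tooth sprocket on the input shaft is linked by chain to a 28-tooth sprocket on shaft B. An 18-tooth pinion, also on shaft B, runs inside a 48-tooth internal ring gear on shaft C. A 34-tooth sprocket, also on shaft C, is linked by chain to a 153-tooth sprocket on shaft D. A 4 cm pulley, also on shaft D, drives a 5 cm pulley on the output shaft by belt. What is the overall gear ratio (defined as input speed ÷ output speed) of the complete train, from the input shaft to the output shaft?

35

Each stage contributes driven/driver: chain 28/12 = 2.3333, internal gear 48/18 = 2.6667, chain 153/34 = 4.5, belt 5/4 = 1.25.
Overall: 2.3333 × 2.6667 × 4.5 × 1.25 = 35.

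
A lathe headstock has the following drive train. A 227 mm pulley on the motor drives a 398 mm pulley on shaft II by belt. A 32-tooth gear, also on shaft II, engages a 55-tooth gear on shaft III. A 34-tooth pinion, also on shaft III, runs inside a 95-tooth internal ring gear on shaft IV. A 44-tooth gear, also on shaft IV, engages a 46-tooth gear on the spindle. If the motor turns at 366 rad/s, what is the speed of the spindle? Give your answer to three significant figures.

41.6 rad/s

the motor → shaft II (belt, 398/227): 366 ÷ 1.7533 = 208.75 rad/s
shaft II → shaft III (gear mesh, 55/32): 208.75 ÷ 1.7188 = 121.45 rad/s
shaft III → shaft IV (internal gear, 95/34): 121.45 ÷ 2.7941 = 43.468 rad/s
shaft IV → the spindle (gear mesh, 46/44): 43.468 ÷ 1.0455 = 41.578 rad/s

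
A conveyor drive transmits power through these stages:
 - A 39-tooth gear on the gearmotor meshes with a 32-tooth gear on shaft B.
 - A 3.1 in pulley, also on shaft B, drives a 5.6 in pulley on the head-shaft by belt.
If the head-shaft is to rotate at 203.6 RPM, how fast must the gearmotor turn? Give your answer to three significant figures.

302 RPM

Overall ratio R = 0.82051 × 1.8065 = 1.4822.
Required input speed = output speed × R = 203.6 × 1.4822 = 301.78 RPM.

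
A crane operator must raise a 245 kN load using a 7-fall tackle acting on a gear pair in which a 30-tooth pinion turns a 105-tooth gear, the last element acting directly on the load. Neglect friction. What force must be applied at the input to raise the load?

10 kN

Block-and-tackle MA = number of supporting rope parts = 7.
Gear pair MA = 105/30 = 3.5.
Combined ideal MA = 7 × 3.5 = 24.5.
Effort = load / MA = 245 / 24.5 = 10 kN.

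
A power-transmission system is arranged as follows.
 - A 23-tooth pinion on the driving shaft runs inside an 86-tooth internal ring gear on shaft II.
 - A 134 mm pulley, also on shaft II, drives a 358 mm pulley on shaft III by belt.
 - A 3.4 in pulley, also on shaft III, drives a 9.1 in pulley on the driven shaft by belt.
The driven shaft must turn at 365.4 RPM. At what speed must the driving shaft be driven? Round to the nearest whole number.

Overall ratio R = 3.7391 × 2.6716 × 2.6765 = 26.737.
Required input speed = output speed × R = 365.4 × 26.737 = 9769.7 RPM.

9770 RPM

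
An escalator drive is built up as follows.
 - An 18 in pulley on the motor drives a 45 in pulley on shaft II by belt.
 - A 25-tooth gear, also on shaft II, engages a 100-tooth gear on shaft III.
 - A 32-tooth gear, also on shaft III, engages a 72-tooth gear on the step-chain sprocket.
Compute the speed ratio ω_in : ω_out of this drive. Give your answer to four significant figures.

22.50

Each stage contributes driven/driver: belt 45/18 = 2.5, gear mesh 100/25 = 4, gear mesh 72/32 = 2.25.
Overall: 2.5 × 4 × 2.25 = 22.5.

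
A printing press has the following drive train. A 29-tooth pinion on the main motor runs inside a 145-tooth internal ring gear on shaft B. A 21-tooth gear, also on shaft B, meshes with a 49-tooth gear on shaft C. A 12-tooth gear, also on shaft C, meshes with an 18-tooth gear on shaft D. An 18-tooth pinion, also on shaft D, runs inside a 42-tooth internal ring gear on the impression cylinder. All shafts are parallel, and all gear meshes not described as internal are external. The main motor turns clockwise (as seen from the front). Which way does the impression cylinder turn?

the main motor → shaft B: internal mesh, same direction → CW.
shaft B → shaft C: external mesh, 1 reversal → CCW.
shaft C → shaft D: external mesh, 1 reversal → CW.
shaft D → the impression cylinder: internal mesh, same direction → CW.
2 reversals in total — an even number — so the impression cylinder turns the same way as the main motor.

clockwise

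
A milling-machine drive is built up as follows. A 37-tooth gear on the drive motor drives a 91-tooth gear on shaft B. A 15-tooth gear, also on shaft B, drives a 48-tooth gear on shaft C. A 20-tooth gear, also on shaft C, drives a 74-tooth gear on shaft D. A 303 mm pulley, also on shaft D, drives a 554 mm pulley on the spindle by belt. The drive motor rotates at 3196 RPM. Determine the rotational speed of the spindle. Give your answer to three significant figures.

60.0 RPM

Gear mesh: ratio = 91/37 = 2.4595, so shaft B turns at 3196 / 2.4595 = 1299.5 RPM.
Gear mesh: ratio = 48/15 = 3.2, so shaft C turns at 1299.5 / 3.2 = 406.09 RPM.
Gear mesh: ratio = 74/20 = 3.7, so shaft D turns at 406.09 / 3.7 = 109.75 RPM.
Belt: ratio = 554/303 = 1.8284, so the spindle turns at 109.75 / 1.8284 = 60.027 RPM.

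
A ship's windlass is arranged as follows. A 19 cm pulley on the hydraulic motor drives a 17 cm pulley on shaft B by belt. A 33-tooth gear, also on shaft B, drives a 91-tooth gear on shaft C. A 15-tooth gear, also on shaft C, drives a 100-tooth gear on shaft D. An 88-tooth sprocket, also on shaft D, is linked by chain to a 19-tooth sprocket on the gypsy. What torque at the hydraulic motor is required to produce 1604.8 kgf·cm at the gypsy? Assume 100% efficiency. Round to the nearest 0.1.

Overall ratio R = 0.89474 × 2.7576 × 6.6667 × 0.21591 = 3.5514.
Input torque = output torque / R = 1604.8 / 3.5514 = 451.88 kgf·cm.

451.9 kgf·cm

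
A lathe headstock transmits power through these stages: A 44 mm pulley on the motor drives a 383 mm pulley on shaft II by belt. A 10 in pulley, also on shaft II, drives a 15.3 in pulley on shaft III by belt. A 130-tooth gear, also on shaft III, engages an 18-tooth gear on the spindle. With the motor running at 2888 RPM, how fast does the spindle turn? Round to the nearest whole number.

1566 RPM

the motor → shaft II (belt, 383/44): 2888 ÷ 8.7045 = 331.78 RPM
shaft II → shaft III (belt, 15.3/10): 331.78 ÷ 1.53 = 216.85 RPM
shaft III → the spindle (gear mesh, 18/130): 216.85 ÷ 0.13846 = 1566.1 RPM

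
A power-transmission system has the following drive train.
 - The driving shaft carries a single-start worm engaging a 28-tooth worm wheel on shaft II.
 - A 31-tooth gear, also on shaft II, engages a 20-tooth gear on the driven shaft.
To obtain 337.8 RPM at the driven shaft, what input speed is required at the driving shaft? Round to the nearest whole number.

Overall ratio R = 28 × 0.64516 = 18.065.
Required input speed = output speed × R = 337.8 × 18.065 = 6102.2 RPM.

6102 RPM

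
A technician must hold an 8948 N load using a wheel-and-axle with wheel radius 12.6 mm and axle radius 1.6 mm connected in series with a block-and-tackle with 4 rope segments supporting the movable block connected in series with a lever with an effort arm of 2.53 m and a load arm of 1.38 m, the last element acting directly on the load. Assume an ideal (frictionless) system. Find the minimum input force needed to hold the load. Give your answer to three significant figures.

Wheel-and-axle MA = R/r = 12.6/1.6 = 7.875.
Block-and-tackle MA = number of supporting rope parts = 4.
Lever MA = effort arm / load arm = 2.53/1.38 = 1.8333.
Combined ideal MA = 7.875 × 4 × 1.8333 = 57.75.
Effort = load / MA = 8948 / 57.75 = 154.94 N.

155 N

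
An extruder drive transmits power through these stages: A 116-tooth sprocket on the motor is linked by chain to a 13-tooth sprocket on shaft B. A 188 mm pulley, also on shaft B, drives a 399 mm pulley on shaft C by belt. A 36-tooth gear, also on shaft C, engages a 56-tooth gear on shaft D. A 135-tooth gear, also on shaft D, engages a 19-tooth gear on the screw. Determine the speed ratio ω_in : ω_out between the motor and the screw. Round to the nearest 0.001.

Each stage contributes driven/driver: chain 13/116 = 0.11207, belt 399/188 = 2.1223, gear mesh 56/36 = 1.5556, gear mesh 19/135 = 0.14074.
Overall: 0.11207 × 2.1223 × 1.5556 × 0.14074 = 0.052072.

0.052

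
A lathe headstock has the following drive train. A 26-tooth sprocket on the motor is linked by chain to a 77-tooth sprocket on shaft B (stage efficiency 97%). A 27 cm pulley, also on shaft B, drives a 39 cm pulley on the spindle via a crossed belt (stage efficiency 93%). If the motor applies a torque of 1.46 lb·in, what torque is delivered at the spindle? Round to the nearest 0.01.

Chain: ratio = 77/26 = 2.9615; torque at shaft B = 1.46 × 2.9615 × 0.97 = 4.1941 lb·in.
Belt: ratio = 39/27 = 1.4444; torque at the spindle = 4.1941 × 1.4444 × 0.93 = 5.6341 lb·in.

5.63 lb·in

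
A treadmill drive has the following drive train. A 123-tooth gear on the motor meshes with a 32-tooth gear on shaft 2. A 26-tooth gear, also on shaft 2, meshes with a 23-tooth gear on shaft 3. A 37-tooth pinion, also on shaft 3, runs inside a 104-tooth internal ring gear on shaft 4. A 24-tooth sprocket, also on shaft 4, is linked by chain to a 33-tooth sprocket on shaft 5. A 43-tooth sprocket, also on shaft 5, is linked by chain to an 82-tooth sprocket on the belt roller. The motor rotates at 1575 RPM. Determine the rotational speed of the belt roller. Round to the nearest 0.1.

the motor → shaft 2 (gear mesh, 32/123): 1575 ÷ 0.26016 = 6053.9 RPM
shaft 2 → shaft 3 (gear mesh, 23/26): 6053.9 ÷ 0.88462 = 6843.5 RPM
shaft 3 → shaft 4 (internal gear, 104/37): 6843.5 ÷ 2.8108 = 2434.7 RPM
shaft 4 → shaft 5 (chain, 33/24): 2434.7 ÷ 1.375 = 1770.7 RPM
shaft 5 → the belt roller (chain, 82/43): 1770.7 ÷ 1.907 = 928.54 RPM

928.5 RPM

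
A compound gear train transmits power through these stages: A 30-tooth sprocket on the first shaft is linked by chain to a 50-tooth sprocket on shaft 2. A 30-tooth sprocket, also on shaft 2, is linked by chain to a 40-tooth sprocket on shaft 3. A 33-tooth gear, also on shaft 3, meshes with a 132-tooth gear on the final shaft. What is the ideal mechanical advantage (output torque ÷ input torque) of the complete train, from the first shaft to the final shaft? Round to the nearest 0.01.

8.89

Each stage contributes driven/driver: chain 50/30 = 1.6667, chain 40/30 = 1.3333, gear mesh 132/33 = 4.
Overall: 1.6667 × 1.3333 × 4 = 8.8889.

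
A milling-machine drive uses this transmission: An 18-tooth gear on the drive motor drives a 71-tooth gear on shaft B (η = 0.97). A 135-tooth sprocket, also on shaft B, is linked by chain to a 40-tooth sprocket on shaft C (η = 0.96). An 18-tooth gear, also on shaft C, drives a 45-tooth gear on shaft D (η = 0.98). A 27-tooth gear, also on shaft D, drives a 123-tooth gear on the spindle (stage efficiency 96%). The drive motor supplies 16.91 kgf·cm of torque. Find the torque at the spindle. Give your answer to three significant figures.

197 kgf·cm

gear mesh 71/18 = 3.9444 → τ = 16.91·3.9444·0.97 = 64.7 kgf·cm
chain 40/135 = 0.2963 → τ = 64.7·0.2963·0.96 = 18.403 kgf·cm
gear mesh 45/18 = 2.5 → τ = 18.403·2.5·0.98 = 45.088 kgf·cm
gear mesh 123/27 = 4.5556 → τ = 45.088·4.5556·0.96 = 197.19 kgf·cm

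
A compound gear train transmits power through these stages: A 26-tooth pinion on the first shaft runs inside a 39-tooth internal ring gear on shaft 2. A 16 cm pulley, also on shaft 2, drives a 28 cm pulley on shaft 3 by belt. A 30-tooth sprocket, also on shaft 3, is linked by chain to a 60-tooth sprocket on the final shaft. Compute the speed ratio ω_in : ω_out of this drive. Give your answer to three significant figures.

Each stage contributes driven/driver: internal gear 39/26 = 1.5, belt 28/16 = 1.75, chain 60/30 = 2.
Overall: 1.5 × 1.75 × 2 = 5.25.

5.25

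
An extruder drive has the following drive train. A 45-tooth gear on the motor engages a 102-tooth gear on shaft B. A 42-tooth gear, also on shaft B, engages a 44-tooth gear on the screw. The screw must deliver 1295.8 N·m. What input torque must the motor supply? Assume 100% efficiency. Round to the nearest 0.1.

545.7 N·m

Overall ratio R = 2.2667 × 1.0476 = 2.3746.
Input torque = output torque / R = 1295.8 / 2.3746 = 545.69 N·m.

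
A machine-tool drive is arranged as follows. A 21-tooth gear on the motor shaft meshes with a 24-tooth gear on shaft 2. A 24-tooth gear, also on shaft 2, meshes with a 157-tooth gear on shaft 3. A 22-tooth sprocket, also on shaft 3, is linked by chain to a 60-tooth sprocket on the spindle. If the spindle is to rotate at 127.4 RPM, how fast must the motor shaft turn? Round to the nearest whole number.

Overall ratio R = 1.1429 × 6.5417 × 2.7273 = 20.39.
Required input speed = output speed × R = 127.4 × 20.39 = 2597.6 RPM.

2598 RPM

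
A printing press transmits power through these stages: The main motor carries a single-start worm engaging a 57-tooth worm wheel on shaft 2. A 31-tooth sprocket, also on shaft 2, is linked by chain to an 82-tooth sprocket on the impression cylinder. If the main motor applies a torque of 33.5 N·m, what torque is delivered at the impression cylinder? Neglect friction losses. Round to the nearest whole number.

After the worm (57/1): 33.5 × 57 = 1909.5 N·m
After the chain (82/31): 1909.5 × 2.6452 = 5050.9 N·m

5051 N·m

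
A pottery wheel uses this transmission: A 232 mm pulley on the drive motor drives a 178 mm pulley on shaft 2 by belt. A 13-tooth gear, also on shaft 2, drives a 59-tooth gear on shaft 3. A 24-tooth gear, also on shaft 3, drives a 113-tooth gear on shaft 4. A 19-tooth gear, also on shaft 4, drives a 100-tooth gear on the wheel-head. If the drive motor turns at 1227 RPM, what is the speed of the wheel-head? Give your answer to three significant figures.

14.2 RPM

the drive motor → shaft 2 (belt, 178/232): 1227 ÷ 0.76724 = 1599.2 RPM
shaft 2 → shaft 3 (gear mesh, 59/13): 1599.2 ÷ 4.5385 = 352.37 RPM
shaft 3 → shaft 4 (gear mesh, 113/24): 352.37 ÷ 4.7083 = 74.841 RPM
shaft 4 → the wheel-head (gear mesh, 100/19): 74.841 ÷ 5.2632 = 14.22 RPM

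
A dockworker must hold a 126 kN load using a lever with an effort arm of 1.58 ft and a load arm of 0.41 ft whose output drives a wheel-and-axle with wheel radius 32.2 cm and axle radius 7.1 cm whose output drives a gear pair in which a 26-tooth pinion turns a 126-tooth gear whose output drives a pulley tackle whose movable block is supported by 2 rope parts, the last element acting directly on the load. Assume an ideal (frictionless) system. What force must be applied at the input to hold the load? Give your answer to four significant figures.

Lever MA = effort arm / load arm = 1.58/0.41 = 3.8537.
Wheel-and-axle MA = R/r = 32.2/7.1 = 4.5352.
Gear pair MA = 126/26 = 4.8462.
Block-and-tackle MA = number of supporting rope parts = 2.
Combined ideal MA = 3.8537 × 4.5352 × 4.8462 × 2 = 169.39.
Effort = load / MA = 126 / 169.39 = 0.74383 kN.

0.7438 kN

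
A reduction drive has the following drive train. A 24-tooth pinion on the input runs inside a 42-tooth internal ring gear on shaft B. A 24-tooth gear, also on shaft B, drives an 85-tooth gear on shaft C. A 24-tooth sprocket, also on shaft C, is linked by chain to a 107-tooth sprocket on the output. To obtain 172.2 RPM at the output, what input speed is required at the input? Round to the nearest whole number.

Overall ratio R = 1.75 × 3.5417 × 4.4583 = 27.632.
Required input speed = output speed × R = 172.2 × 27.632 = 4758.3 RPM.

4758 RPM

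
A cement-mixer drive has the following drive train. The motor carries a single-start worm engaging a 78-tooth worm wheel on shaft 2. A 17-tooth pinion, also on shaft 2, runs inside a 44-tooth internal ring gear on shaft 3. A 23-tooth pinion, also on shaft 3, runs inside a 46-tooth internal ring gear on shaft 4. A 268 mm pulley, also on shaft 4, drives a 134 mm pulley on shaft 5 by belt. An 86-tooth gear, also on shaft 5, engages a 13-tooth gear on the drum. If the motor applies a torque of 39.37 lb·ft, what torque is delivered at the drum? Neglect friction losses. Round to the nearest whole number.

Worm: ratio = 78/1 = 78; torque at shaft 2 = 39.37 × 78 = 3070.9 lb·ft.
Internal gear: ratio = 44/17 = 2.5882; torque at shaft 3 = 3070.9 × 2.5882 = 7948.1 lb·ft.
Internal gear: ratio = 46/23 = 2; torque at shaft 4 = 7948.1 × 2 = 15896 lb·ft.
Belt: ratio = 134/268 = 0.5; torque at shaft 5 = 15896 × 0.5 = 7948.1 lb·ft.
Gear mesh: ratio = 13/86 = 0.15116; torque at the drum = 7948.1 × 0.15116 = 1201.5 lb·ft.

1201 lb·ft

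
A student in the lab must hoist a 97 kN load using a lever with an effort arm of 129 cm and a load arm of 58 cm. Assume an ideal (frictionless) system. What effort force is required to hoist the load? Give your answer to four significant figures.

Lever MA = effort arm / load arm = 129/58 = 2.2241.
Effort = load / MA = 97 / 2.2241 = 43.612 kN.

43.61 kN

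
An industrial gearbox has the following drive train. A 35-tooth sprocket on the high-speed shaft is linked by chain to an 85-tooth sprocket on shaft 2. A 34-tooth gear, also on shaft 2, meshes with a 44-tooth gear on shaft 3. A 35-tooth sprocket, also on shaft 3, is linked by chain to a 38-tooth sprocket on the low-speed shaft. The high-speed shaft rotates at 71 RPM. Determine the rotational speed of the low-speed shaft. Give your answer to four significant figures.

20.81 RPM

chain 85/35 = 2.4286 → 71/2.4286 = 29.235 RPM
gear mesh 44/34 = 1.2941 → 29.235/1.2941 = 22.591 RPM
chain 38/35 = 1.0857 → 22.591/1.0857 = 20.807 RPM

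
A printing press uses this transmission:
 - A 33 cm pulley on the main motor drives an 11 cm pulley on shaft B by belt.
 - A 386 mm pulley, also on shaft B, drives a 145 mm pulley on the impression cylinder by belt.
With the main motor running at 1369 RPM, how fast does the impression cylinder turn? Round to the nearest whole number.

belt 11/33 = 0.33333 → 1369/0.33333 = 4107 RPM
belt 145/386 = 0.37565 → 4107/0.37565 = 10933 RPM

10933 RPM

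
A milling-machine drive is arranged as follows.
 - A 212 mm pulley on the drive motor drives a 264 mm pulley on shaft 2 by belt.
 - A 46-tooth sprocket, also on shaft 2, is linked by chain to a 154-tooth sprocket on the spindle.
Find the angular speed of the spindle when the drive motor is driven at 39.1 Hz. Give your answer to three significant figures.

9.38 Hz

Belt: ratio = 264/212 = 1.2453, so shaft 2 turns at 39.1 / 1.2453 = 31.398 Hz.
Chain: ratio = 154/46 = 3.3478, so the spindle turns at 31.398 / 3.3478 = 9.3788 Hz.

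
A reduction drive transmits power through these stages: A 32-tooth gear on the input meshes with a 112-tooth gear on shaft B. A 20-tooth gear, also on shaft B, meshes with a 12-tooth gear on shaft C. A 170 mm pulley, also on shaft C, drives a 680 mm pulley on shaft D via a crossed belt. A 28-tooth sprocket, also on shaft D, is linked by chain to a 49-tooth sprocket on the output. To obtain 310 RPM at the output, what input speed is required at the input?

4557 RPM

Overall ratio R = 3.5 × 0.6 × 4 × 1.75 = 14.7.
Required input speed = output speed × R = 310 × 14.7 = 4557 RPM.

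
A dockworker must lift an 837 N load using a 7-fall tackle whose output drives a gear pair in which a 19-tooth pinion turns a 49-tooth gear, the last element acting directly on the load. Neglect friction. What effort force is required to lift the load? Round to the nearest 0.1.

46.4 N

Block-and-tackle MA = number of supporting rope parts = 7.
Gear pair MA = 49/19 = 2.5789.
Combined ideal MA = 7 × 2.5789 = 18.053.
Effort = load / MA = 837 / 18.053 = 46.364 N.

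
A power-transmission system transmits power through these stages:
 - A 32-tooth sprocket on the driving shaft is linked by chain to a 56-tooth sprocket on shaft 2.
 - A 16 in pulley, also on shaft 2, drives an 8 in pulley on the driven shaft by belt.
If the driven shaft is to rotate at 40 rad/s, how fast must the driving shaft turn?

35 rad/s

Overall ratio R = 1.75 × 0.5 = 0.875.
Required input speed = output speed × R = 40 × 0.875 = 35 rad/s.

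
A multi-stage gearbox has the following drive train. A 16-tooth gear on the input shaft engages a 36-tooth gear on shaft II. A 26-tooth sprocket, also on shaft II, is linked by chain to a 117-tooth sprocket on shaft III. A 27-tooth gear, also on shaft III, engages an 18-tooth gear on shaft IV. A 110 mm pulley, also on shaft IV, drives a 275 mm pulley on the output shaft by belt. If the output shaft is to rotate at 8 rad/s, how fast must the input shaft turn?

Overall ratio R = 2.25 × 4.5 × 0.66667 × 2.5 = 16.875.
Required input speed = output speed × R = 8 × 16.875 = 135 rad/s.

135 rad/s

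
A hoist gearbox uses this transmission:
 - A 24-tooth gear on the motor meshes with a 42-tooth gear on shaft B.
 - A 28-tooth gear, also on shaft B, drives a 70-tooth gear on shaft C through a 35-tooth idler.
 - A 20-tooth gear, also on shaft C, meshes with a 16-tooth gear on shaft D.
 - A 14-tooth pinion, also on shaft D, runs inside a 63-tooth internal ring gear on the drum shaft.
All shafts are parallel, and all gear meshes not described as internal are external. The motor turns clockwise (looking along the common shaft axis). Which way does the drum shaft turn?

the motor → shaft B: external mesh, 1 reversal → CCW.
shaft B → shaft C: driver → idler → driven is 2 external meshes, 2 reversals → CCW.
shaft C → shaft D: external mesh, 1 reversal → CW.
shaft D → the drum shaft: internal mesh, same direction → CW.
4 reversals in total — an even number — so the drum shaft turns the same way as the motor.

clockwise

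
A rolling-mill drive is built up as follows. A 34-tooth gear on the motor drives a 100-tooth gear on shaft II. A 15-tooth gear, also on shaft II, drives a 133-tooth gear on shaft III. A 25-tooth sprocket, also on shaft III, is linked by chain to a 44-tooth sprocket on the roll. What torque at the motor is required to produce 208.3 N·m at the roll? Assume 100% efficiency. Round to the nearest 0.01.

4.54 N·m

Overall ratio R = 2.9412 × 8.8667 × 1.76 = 45.898.
Input torque = output torque / R = 208.3 / 45.898 = 4.5383 N·m.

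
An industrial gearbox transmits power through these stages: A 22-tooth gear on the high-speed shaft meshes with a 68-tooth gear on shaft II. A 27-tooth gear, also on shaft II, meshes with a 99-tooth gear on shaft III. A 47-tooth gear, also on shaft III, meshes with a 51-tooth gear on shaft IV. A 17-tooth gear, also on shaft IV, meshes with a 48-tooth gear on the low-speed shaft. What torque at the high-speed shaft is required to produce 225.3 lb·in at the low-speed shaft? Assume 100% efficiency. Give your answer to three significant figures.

6.49 lb·in

Overall ratio R = 3.0909 × 3.6667 × 1.0851 × 2.8235 = 34.723.
Input torque = output torque / R = 225.3 / 34.723 = 6.4884 lb·in.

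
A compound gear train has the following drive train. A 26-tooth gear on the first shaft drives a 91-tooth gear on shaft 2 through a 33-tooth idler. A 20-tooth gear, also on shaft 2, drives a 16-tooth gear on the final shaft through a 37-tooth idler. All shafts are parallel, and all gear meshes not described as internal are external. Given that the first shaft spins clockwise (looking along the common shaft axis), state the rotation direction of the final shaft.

clockwise

the first shaft → shaft 2: driver → idler → driven is 2 external meshes, 2 reversals → CW.
shaft 2 → the final shaft: driver → idler → driven is 2 external meshes, 2 reversals → CW.
4 reversals in total — an even number — so the final shaft turns the same way as the first shaft.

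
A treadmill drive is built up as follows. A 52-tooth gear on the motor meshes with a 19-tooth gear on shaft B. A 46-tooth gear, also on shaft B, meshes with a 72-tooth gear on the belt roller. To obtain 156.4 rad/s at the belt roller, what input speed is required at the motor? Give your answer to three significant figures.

Overall ratio R = 0.36538 × 1.5652 = 0.57191.
Required input speed = output speed × R = 156.4 × 0.57191 = 89.446 rad/s.

89.4 rad/s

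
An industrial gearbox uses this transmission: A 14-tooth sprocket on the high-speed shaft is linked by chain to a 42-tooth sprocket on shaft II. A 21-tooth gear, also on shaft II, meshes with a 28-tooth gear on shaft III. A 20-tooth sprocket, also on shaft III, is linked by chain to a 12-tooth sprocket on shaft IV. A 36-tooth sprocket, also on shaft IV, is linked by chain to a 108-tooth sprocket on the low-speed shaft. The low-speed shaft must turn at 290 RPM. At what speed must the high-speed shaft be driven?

Overall ratio R = 3 × 1.3333 × 0.6 × 3 = 7.2.
Required input speed = output speed × R = 290 × 7.2 = 2088 RPM.

2088 RPM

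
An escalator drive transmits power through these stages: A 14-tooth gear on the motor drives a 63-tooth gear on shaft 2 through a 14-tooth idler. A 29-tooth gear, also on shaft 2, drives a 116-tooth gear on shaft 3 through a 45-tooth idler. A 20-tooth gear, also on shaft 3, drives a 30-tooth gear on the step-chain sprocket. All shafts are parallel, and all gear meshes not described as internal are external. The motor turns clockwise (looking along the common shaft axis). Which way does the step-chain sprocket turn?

anticlockwise

the motor → shaft 2: driver → idler → driven is 2 external meshes, 2 reversals → CW.
shaft 2 → shaft 3: driver → idler → driven is 2 external meshes, 2 reversals → CW.
shaft 3 → the step-chain sprocket: external mesh, 1 reversal → CCW.
5 reversals in total — an odd number — so the step-chain sprocket turns opposite to the motor.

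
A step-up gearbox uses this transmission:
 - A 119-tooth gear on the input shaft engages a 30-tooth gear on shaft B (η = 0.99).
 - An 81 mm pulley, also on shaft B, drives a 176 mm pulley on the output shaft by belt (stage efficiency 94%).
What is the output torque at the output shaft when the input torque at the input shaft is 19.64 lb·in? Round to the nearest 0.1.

10.0 lb·in

After the gear mesh (30/119): 19.64 × 0.2521 × 0.99 = 4.9017 lb·in
After the belt (176/81): 4.9017 × 2.1728 × 0.94 = 10.012 lb·in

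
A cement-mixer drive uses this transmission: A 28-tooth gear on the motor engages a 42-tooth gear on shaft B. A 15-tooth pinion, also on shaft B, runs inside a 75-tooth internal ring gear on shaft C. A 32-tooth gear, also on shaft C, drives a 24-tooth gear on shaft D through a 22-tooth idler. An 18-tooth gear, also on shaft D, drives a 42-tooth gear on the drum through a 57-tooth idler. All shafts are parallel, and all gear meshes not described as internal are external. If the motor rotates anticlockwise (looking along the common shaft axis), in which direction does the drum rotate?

the motor → shaft B: external mesh, 1 reversal → CW.
shaft B → shaft C: internal mesh, same direction → CW.
shaft C → shaft D: driver → idler → driven is 2 external meshes, 2 reversals → CW.
shaft D → the drum: driver → idler → driven is 2 external meshes, 2 reversals → CW.
5 reversals in total — an odd number — so the drum turns opposite to the motor.

clockwise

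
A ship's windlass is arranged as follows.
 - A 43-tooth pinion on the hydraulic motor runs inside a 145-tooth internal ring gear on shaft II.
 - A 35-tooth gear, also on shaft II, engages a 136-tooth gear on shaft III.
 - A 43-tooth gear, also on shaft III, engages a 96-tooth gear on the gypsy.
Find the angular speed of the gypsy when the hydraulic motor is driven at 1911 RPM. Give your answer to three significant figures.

internal gear 145/43 = 3.3721 → 1911/3.3721 = 566.71 RPM
gear mesh 136/35 = 3.8857 → 566.71/3.8857 = 145.84 RPM
gear mesh 96/43 = 2.2326 → 145.84/2.2326 = 65.326 RPM

65.3 RPM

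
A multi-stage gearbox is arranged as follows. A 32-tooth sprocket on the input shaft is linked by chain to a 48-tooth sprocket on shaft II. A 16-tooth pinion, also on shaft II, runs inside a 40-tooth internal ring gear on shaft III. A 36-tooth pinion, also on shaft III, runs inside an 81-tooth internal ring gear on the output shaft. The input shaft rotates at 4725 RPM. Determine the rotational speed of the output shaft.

chain 48/32 = 1.5 → 4725/1.5 = 3150 RPM
internal gear 40/16 = 2.5 → 3150/2.5 = 1260 RPM
internal gear 81/36 = 2.25 → 1260/2.25 = 560 RPM

560 RPM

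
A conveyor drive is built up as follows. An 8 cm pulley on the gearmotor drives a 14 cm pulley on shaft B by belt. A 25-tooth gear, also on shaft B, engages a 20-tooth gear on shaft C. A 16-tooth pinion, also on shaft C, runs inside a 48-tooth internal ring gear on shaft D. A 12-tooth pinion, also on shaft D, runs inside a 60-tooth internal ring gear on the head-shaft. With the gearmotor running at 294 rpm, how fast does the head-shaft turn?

14 rpm

belt 14/8 = 1.75 → 294/1.75 = 168 rpm
gear mesh 20/25 = 0.8 → 168/0.8 = 210 rpm
internal gear 48/16 = 3 → 210/3 = 70 rpm
internal gear 60/12 = 5 → 70/5 = 14 rpm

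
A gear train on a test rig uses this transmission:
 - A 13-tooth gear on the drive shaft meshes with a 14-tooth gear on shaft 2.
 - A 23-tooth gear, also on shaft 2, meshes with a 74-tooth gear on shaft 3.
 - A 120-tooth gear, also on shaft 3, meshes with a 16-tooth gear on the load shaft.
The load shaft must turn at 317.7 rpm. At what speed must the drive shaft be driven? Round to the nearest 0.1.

146.8 rpm

Overall ratio R = 1.0769 × 3.2174 × 0.13333 = 0.46198.
Required input speed = output speed × R = 317.7 × 0.46198 = 146.77 rpm.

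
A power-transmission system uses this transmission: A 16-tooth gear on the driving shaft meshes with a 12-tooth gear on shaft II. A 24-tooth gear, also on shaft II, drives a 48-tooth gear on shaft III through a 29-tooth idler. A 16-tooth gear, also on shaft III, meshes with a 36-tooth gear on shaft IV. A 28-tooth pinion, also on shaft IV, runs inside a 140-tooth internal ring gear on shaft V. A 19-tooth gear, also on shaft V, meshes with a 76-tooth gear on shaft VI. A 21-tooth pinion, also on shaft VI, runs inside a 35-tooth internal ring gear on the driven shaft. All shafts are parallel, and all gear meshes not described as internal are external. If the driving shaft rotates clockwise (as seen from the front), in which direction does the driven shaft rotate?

the driving shaft → shaft II: external mesh, 1 reversal → CCW.
shaft II → shaft III: driver → idler → driven is 2 external meshes, 2 reversals → CCW.
shaft III → shaft IV: external mesh, 1 reversal → CW.
shaft IV → shaft V: internal mesh, same direction → CW.
shaft V → shaft VI: external mesh, 1 reversal → CCW.
shaft VI → the driven shaft: internal mesh, same direction → CCW.
5 reversals in total — an odd number — so the driven shaft turns opposite to the driving shaft.

anticlockwise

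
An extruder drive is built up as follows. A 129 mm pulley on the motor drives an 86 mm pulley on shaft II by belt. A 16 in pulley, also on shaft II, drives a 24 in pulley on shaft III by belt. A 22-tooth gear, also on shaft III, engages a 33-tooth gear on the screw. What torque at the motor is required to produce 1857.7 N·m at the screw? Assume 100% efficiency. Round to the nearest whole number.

1238 N·m

Overall ratio R = 0.66667 × 1.5 × 1.5 = 1.5.
Input torque = output torque / R = 1857.7 / 1.5 = 1238.5 N·m.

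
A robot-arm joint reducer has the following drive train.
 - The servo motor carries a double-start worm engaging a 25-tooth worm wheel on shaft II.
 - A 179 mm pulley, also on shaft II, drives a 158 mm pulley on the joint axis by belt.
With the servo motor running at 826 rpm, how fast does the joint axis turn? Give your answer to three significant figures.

worm 25/2 = 12.5 → 826/12.5 = 66.08 rpm
belt 158/179 = 0.88268 → 66.08/0.88268 = 74.863 rpm

74.9 rpm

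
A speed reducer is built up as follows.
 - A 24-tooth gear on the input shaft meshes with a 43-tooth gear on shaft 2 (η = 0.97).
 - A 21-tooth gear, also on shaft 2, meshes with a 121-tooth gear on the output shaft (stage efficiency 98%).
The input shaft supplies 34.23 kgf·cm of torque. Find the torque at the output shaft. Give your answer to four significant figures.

Gear mesh: ratio = 43/24 = 1.7917; torque at shaft 2 = 34.23 × 1.7917 × 0.97 = 59.489 kgf·cm.
Gear mesh: ratio = 121/21 = 5.7619; torque at the output shaft = 59.489 × 5.7619 × 0.98 = 335.91 kgf·cm.

335.9 kgf·cm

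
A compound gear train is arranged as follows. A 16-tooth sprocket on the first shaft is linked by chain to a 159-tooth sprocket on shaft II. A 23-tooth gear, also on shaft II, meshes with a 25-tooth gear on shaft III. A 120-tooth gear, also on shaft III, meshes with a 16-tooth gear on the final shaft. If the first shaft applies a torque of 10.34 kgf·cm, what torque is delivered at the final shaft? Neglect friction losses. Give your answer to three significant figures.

14.9 kgf·cm

After the chain (159/16): 10.34 × 9.9375 = 102.75 kgf·cm
After the gear mesh (25/23): 102.75 × 1.087 = 111.69 kgf·cm
After the gear mesh (16/120): 111.69 × 0.13333 = 14.892 kgf·cm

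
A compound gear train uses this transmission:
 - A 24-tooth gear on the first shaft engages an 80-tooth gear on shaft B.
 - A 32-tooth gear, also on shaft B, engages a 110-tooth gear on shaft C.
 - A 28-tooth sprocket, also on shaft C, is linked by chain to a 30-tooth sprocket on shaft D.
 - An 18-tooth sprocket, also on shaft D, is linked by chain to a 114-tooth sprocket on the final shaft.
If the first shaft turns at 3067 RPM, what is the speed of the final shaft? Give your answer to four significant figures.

gear mesh 80/24 = 3.3333 → 3067/3.3333 = 920.1 RPM
gear mesh 110/32 = 3.4375 → 920.1/3.4375 = 267.67 RPM
chain 30/28 = 1.0714 → 267.67/1.0714 = 249.82 RPM
chain 114/18 = 6.3333 → 249.82/6.3333 = 39.445 RPM

39.45 RPM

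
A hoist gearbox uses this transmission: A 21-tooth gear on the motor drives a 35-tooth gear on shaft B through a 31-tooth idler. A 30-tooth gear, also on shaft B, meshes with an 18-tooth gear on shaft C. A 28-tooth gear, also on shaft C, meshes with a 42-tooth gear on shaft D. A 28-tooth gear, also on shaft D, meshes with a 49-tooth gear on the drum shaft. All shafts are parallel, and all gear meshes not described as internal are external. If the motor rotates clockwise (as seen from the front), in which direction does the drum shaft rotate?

counterclockwise

the motor → shaft B: driver → idler → driven is 2 external meshes, 2 reversals → CW.
shaft B → shaft C: external mesh, 1 reversal → CCW.
shaft C → shaft D: external mesh, 1 reversal → CW.
shaft D → the drum shaft: external mesh, 1 reversal → CCW.
5 reversals in total — an odd number — so the drum shaft turns opposite to the motor.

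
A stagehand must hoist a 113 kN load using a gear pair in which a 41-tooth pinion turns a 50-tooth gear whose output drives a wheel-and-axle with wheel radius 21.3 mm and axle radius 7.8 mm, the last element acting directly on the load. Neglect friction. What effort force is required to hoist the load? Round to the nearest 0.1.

Gear pair MA = 50/41 = 1.2195.
Wheel-and-axle MA = R/r = 21.3/7.8 = 2.7308.
Combined ideal MA = 1.2195 × 2.7308 = 3.3302.
Effort = load / MA = 113 / 3.3302 = 33.932 kN.

33.9 kN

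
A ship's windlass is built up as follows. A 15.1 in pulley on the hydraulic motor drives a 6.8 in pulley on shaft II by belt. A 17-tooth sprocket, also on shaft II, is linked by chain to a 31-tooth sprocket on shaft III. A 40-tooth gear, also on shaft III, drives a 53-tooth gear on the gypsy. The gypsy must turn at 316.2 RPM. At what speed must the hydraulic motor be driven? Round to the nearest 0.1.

Overall ratio R = 0.45033 × 1.8235 × 1.325 = 1.0881.
Required input speed = output speed × R = 316.2 × 1.0881 = 344.05 RPM.

344.1 RPM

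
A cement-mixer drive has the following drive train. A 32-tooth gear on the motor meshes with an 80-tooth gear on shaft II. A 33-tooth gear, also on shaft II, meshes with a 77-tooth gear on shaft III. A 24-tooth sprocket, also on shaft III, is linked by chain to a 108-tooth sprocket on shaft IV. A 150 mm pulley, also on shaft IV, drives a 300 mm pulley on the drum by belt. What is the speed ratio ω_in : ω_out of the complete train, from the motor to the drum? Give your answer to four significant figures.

52.50

Each stage contributes driven/driver: gear mesh 80/32 = 2.5, gear mesh 77/33 = 2.3333, chain 108/24 = 4.5, belt 300/150 = 2.
Overall: 2.5 × 2.3333 × 4.5 × 2 = 52.5.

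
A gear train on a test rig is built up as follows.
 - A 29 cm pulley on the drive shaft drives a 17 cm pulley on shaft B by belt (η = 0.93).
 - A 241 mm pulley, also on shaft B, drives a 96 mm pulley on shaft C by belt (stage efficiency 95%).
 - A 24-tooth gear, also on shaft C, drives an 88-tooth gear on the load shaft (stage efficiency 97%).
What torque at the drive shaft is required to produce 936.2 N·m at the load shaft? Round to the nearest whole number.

Overall ratio R = 0.58621 × 0.39834 × 3.6667 = 0.8562; overall efficiency η = 0.93 × 0.95 × 0.97 = 0.8570.
Input torque = output torque / (R × η) = 936.2 / (0.8562 × 0.8570) = 1275.9 N·m.

1276 N·m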